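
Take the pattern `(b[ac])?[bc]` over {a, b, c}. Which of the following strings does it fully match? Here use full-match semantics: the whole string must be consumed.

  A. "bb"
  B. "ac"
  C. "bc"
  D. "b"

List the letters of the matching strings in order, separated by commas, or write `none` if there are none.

A → no match
B → no match
C → no match
D → match

D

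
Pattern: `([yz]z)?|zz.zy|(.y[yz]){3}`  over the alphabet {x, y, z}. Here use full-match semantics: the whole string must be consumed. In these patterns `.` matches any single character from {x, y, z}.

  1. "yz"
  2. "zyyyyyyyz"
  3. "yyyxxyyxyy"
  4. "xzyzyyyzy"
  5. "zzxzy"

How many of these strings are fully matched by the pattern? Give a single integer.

1 → match
2 → match
3 → no match
4 → no match
5 → match
Total matched: 3

3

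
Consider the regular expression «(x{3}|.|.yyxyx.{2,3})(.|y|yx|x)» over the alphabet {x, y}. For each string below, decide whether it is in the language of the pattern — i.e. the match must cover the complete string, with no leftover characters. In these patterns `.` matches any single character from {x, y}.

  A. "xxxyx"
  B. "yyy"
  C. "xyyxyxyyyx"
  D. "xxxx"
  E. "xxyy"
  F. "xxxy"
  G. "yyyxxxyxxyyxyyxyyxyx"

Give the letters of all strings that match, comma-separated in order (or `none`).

A, C, D, F

A → match
B → no match
C → match
D → match
E → no match
F → match
G → no match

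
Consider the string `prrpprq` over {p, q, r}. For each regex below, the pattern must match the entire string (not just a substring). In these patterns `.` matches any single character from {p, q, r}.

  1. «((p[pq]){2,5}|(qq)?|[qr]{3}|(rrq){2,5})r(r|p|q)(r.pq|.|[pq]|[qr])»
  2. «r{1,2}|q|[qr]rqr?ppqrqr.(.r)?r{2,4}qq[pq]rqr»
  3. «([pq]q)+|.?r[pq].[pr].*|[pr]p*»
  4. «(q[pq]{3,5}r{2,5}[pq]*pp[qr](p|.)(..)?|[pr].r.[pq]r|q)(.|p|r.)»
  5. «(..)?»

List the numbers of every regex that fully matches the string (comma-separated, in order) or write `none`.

4

1 → no match
2 → no match
3 → no match
4 → match
5 → no match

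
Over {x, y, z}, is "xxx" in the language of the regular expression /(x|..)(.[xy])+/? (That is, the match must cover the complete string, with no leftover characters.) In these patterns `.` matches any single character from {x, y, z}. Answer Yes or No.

Yes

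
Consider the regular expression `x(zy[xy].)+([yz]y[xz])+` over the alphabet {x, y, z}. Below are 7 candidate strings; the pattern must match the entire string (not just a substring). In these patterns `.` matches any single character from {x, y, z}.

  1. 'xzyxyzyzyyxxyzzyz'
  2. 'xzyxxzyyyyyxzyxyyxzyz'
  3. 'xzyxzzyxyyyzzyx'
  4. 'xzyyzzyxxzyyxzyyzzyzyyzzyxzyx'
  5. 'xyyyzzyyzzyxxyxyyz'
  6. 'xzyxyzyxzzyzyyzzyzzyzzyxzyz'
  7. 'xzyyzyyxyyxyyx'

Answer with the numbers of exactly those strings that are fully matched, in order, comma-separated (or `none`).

1 → no match
2 → match
3 → match
4 → match
5 → no match — must start with 'xzy'
6 → match
7 → match

2, 3, 4, 6, 7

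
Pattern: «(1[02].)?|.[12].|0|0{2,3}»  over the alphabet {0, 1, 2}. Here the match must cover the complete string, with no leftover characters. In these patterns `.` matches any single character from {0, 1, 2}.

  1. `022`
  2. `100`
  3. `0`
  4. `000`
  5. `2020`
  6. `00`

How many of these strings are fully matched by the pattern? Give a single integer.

5

1. `022` → match
2. `100` → match
3. `0` → match
4. `000` → match
5. `2020` → no match
6. `00` → match
Total matched: 5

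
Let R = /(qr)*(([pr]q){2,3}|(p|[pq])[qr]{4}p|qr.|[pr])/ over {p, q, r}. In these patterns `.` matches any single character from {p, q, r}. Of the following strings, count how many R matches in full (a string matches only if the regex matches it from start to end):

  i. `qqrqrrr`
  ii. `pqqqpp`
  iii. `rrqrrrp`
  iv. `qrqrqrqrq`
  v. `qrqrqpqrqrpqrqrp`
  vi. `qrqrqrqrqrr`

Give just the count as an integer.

2

i → no match
ii → no match
iii → no match
iv → match
v → no match
vi → match
Total matched: 2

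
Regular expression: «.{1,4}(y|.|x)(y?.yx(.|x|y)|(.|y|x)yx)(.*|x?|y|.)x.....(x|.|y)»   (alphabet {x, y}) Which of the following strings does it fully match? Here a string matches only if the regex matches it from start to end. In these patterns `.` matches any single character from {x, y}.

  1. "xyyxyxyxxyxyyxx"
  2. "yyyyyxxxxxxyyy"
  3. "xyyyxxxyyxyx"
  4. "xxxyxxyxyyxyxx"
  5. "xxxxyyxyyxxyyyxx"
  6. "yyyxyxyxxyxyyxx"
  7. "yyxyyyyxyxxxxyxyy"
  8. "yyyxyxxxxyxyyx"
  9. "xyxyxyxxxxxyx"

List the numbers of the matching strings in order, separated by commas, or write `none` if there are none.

1, 2, 3, 4, 5, 6, 7, 8, 9

1 → match
2 → match
3 → match
4 → match
5 → match
6 → match
7 → match
8 → match
9 → match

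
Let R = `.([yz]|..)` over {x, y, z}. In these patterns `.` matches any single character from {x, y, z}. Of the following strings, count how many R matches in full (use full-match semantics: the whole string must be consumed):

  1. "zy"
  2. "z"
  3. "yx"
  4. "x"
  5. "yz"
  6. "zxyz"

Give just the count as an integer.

2

1 → match
2 → no match
3 → no match
4 → no match
5 → match
6 → no match
Total matched: 2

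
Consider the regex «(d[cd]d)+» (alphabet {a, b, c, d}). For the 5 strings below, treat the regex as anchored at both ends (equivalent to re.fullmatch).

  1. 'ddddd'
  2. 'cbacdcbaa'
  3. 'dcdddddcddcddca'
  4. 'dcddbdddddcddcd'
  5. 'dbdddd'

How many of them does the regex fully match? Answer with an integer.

0

1 → no match
2 → no match — must start with 'd'
3 → no match — must end with 'd'
4 → no match
5 → no match
Total matched: 0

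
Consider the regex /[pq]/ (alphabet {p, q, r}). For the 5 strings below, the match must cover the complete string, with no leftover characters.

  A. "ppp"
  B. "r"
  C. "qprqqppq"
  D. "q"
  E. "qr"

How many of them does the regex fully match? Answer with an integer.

A → no match
B → no match
C → no match
D → match
E → no match
Total matched: 1

1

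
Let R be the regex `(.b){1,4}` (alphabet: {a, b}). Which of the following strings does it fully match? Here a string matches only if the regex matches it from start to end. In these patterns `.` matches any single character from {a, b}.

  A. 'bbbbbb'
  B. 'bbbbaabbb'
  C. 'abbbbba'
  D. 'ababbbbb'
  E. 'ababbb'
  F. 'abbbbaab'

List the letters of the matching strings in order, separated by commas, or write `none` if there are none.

A → match
B → no match
C → no match — must end with 'b'
D → match
E → match
F → no match

A, D, E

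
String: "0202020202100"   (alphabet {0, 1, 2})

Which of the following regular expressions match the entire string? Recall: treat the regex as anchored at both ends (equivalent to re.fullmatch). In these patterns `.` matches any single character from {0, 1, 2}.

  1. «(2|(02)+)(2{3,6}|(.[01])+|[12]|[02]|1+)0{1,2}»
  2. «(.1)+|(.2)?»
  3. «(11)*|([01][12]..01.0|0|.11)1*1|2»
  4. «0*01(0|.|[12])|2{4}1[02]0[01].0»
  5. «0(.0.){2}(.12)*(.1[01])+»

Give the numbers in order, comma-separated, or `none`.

1 → match
2 → no match
3 → no match
4 → no match
5 → no match

1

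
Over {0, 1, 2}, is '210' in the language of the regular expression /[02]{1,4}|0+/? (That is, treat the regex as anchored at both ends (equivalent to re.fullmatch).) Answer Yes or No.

No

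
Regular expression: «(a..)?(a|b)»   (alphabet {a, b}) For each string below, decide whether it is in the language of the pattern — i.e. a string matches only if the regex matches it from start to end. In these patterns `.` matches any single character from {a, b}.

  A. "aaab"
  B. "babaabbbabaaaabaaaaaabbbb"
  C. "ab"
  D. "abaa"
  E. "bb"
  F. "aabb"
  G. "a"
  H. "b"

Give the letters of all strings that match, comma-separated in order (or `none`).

A → match
B → no match
C → no match
D → match
E → no match
F → match
G → match
H → match

A, D, F, G, H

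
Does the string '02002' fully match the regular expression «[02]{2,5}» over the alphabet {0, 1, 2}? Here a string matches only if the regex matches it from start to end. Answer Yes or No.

Yes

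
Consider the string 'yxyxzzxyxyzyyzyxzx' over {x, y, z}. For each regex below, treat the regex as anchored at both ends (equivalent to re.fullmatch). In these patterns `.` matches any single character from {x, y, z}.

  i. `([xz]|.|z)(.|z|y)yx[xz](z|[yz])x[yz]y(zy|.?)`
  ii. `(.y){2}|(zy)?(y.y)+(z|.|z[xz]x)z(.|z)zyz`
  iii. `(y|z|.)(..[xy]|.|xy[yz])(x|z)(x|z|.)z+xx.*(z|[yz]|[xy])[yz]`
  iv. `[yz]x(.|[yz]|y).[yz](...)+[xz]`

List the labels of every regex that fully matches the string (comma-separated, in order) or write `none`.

i → no match
ii → no match
iii → no match
iv → match

iv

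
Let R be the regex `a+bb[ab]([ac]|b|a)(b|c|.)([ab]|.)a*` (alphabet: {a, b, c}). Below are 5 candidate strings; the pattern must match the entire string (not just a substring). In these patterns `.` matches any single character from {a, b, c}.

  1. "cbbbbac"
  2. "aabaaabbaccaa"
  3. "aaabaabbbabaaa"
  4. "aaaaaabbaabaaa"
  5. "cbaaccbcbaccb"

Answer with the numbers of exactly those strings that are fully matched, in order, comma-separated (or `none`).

4

1 → no match — must start with "a"
2 → no match
3 → no match
4 → match
5 → no match — must start with "a"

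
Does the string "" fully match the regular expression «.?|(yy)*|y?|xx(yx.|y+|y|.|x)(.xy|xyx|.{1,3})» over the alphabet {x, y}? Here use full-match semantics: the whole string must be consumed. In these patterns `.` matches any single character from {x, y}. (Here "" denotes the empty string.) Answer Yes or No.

Yes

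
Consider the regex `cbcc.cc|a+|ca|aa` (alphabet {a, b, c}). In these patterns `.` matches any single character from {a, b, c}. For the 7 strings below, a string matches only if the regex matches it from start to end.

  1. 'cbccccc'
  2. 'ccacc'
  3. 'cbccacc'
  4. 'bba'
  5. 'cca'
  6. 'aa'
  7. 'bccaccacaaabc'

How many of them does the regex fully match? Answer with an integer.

3

1 → match
2 → no match
3 → match
4 → no match
5 → no match
6 → match
7 → no match
Total matched: 3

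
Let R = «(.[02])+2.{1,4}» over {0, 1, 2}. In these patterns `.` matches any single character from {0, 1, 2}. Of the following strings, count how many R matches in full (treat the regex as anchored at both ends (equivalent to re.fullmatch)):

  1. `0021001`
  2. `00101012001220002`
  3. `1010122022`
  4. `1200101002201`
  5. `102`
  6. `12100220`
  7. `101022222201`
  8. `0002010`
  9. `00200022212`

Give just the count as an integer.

1. `0021001` → match
2 → match
3. `1010122022` → match
4 → match
5. `102` → no match
6. `12100220` → match
7. `101022222201` → match
8. `0002010` → no match
9. `00200022212` → match
Total matched: 7

7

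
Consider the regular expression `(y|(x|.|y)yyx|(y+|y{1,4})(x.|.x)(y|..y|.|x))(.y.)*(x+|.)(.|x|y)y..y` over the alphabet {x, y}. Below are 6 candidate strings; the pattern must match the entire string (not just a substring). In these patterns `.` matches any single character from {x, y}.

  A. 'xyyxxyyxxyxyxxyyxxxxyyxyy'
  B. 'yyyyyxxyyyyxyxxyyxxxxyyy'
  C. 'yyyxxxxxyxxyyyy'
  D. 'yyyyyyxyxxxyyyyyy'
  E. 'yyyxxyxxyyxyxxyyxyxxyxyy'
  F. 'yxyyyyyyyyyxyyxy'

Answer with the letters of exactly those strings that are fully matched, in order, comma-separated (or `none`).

A → no match
B → no match
C → no match
D → no match
E → no match
F → match

F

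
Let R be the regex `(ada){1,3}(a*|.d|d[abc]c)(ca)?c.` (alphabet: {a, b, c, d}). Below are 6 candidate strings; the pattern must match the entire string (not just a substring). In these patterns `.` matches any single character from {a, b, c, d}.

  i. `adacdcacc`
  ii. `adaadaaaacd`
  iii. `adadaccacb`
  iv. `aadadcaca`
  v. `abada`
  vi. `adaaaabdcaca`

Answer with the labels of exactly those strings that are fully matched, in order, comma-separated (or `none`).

i, ii, iii

i → match
ii → match
iii → match
iv → no match — must start with `ada`
v → no match — must start with `ada`
vi → no match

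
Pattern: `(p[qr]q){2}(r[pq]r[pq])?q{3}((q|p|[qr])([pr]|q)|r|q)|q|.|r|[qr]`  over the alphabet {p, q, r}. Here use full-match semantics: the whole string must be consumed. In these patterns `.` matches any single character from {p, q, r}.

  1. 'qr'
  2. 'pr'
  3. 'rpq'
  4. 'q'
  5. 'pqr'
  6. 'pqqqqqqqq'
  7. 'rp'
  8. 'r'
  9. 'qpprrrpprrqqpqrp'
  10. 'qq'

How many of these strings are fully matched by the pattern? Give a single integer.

1 → no match
2 → no match
3 → no match
4 → match
5 → no match
6 → no match
7 → no match
8 → match
9 → no match
10 → no match
Total matched: 2

2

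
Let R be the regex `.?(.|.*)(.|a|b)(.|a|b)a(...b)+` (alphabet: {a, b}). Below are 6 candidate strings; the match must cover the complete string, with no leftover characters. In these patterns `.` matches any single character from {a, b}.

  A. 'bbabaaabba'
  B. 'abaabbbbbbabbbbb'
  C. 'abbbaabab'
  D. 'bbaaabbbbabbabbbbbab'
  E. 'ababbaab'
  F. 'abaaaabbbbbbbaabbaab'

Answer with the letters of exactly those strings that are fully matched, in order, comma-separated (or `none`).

B, C, D, F

A. 'bbabaaabba' → no match — must end with 'b'
B → match
C. 'abbbaabab' → match
D → match
E. 'ababbaab' → no match
F → match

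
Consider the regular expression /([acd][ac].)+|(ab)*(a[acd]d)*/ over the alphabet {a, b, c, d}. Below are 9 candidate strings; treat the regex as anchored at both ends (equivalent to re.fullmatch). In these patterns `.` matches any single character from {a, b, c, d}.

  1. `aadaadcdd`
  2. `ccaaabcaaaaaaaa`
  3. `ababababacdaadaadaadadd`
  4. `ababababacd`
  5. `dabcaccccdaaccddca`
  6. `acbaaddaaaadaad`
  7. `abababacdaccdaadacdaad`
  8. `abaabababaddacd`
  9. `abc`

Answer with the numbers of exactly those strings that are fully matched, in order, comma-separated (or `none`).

1 → no match
2 → match
3 → match
4 → match
5 → match
6 → match
7 → no match
8 → no match
9 → no match

2, 3, 4, 5, 6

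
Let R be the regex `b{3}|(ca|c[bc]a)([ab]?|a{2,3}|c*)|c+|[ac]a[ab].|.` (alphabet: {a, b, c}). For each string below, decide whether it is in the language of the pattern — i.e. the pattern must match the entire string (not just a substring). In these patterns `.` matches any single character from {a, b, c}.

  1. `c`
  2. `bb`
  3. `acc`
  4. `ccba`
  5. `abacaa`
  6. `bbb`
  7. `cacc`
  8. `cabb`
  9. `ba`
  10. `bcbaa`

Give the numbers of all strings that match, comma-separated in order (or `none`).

1, 6, 7, 8

1 → match
2 → no match
3 → no match
4 → no match
5 → no match
6 → match
7 → match
8 → match
9 → no match
10 → no match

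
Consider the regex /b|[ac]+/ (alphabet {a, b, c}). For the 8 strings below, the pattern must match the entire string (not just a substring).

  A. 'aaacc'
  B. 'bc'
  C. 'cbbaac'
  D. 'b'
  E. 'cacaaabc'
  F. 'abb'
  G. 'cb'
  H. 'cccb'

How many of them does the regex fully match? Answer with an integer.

2

A → match
B → no match
C → no match
D → match
E → no match
F → no match
G → no match
H → no match
Total matched: 2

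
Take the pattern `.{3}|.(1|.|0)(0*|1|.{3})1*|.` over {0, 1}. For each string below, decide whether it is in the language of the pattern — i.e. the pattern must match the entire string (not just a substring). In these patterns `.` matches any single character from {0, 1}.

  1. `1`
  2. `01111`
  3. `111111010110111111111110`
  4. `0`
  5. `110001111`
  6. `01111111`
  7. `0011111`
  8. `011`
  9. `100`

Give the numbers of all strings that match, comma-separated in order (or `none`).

1, 2, 4, 5, 6, 7, 8, 9

1. `1` → match
2. `01111` → match
3 → no match
4. `0` → match
5. `110001111` → match
6. `01111111` → match
7. `0011111` → match
8. `011` → match
9. `100` → match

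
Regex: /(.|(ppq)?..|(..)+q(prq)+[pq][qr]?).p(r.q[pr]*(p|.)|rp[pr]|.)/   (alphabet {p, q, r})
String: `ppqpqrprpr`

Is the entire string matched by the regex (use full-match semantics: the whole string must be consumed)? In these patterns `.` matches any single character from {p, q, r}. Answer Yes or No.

Yes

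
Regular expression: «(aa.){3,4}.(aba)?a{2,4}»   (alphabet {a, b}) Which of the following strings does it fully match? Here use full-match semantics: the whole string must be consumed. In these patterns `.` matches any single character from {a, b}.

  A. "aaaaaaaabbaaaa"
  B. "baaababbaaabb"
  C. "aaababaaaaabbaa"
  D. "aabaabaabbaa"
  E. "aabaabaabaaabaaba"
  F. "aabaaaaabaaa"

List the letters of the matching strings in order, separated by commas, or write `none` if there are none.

A → match
B → no match — must start with "aa"
C → no match
D. "aabaabaabbaa" → match
E → no match
F. "aabaaaaabaaa" → match

A, D, F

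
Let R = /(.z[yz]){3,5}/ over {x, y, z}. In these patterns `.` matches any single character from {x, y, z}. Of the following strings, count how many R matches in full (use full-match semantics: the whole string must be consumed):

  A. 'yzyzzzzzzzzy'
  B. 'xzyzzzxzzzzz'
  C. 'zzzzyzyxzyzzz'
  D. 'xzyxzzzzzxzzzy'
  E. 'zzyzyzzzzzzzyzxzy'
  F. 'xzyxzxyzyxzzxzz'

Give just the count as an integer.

2

A → match
B → match
C → no match
D → no match
E → no match
F → no match
Total matched: 2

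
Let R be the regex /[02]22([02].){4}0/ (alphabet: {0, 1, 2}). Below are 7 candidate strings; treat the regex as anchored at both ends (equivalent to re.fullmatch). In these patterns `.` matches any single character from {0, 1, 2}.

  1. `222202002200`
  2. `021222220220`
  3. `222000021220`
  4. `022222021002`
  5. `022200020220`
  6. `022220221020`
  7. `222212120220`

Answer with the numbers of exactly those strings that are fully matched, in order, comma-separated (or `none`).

1, 3, 5, 6, 7

1 → match
2 → no match
3 → match
4 → no match — must end with `0`
5 → match
6 → match
7 → match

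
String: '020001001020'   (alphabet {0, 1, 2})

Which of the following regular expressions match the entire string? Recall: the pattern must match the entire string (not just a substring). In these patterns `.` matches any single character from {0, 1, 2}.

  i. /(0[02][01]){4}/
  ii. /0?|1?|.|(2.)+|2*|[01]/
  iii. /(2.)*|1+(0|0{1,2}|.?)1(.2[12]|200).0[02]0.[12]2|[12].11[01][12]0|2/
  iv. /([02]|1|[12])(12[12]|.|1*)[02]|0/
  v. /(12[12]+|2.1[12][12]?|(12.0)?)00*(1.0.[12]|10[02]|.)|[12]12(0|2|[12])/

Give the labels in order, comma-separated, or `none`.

i

i → match
ii → no match
iii → no match
iv → no match
v → no match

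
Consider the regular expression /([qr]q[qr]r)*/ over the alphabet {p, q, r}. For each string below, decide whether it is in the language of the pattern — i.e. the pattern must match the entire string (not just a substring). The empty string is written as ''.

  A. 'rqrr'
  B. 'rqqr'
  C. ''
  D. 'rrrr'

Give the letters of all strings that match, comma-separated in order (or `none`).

A, B, C

A → match
B → match
C → match
D → no match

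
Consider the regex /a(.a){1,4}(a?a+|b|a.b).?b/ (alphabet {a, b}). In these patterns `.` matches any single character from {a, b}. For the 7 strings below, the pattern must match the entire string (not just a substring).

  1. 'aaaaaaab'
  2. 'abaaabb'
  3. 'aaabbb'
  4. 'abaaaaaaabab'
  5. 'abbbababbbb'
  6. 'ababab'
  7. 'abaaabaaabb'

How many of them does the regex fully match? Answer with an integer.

6

1 → match
2 → match
3 → match
4 → match
5 → no match
6 → match
7 → match
Total matched: 6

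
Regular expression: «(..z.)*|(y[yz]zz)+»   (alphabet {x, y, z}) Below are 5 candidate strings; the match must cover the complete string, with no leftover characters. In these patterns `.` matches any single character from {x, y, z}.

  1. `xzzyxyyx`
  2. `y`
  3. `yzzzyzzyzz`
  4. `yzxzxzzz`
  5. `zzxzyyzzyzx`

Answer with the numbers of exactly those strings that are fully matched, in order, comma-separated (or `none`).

none

1 → no match
2 → no match
3 → no match
4 → no match
5 → no match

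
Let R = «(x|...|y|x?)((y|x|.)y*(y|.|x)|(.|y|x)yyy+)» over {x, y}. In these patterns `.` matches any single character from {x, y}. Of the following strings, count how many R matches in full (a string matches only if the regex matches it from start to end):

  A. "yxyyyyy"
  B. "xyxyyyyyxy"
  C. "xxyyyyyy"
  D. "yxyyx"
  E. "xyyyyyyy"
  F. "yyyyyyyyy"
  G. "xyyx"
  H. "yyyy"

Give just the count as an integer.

A. "yxyyyyy" → match
B. "xyxyyyyyxy" → no match
C. "xxyyyyyy" → match
D. "yxyyx" → match
E. "xyyyyyyy" → match
F. "yyyyyyyyy" → match
G. "xyyx" → match
H. "yyyy" → match
Total matched: 7

7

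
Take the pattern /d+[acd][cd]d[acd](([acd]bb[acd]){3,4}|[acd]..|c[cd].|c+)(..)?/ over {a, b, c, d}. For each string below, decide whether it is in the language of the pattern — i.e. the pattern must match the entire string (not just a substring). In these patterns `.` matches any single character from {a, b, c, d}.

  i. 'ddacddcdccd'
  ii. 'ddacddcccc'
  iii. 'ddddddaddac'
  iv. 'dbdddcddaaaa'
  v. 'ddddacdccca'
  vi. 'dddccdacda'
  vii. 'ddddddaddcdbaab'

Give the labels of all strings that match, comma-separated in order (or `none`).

i, ii, iii, v, vi, vii

i. 'ddacddcdccd' → match
ii. 'ddacddcccc' → match
iii. 'ddddddaddac' → match
iv. 'dbdddcddaaaa' → no match
v. 'ddddacdccca' → match
vi. 'dddccdacda' → match
vii → match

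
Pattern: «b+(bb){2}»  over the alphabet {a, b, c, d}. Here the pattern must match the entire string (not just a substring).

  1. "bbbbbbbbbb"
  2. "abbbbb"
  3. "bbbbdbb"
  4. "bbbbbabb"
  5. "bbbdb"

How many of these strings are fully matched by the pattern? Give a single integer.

1 → match
2 → no match — must start with "b"
3 → no match
4 → no match
5 → no match — must end with "bb"
Total matched: 1

1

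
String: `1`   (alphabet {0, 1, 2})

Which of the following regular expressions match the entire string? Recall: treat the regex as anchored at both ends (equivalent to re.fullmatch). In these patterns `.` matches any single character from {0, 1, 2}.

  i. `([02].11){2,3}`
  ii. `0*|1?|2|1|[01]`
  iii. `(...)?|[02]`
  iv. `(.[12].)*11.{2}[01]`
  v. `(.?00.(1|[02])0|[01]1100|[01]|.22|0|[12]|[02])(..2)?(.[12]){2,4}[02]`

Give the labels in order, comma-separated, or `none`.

i → no match — must end with `11`
ii → match
iii → no match
iv → no match
v → no match

ii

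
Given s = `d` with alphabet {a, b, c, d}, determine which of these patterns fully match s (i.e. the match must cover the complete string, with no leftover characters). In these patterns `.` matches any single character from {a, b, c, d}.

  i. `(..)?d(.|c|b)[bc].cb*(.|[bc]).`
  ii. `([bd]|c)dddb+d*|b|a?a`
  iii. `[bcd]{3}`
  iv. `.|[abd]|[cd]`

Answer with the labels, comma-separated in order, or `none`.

i → no match
ii → no match
iii → no match
iv → match

iv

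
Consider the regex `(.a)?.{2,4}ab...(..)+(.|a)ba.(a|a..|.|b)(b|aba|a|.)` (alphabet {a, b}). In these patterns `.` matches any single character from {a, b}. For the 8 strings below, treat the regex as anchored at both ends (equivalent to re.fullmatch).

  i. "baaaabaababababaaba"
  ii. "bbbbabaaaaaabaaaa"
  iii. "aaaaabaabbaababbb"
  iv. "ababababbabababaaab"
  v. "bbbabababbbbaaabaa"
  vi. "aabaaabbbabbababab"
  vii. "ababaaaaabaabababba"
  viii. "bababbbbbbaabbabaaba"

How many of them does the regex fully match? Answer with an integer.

i → match
ii → match
iii → match
iv → match
v → match
vi → match
vii → match
viii → match
Total matched: 8

8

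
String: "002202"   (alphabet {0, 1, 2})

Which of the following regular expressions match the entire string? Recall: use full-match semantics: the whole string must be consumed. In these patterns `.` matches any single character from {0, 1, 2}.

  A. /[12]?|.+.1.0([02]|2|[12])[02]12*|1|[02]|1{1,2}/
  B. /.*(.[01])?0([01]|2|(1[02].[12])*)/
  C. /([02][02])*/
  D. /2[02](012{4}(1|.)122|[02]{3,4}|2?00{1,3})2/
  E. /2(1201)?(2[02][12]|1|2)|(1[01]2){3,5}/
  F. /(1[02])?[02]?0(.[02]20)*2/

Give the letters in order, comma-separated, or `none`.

A → no match
B → match
C → match
D → no match — must start with "2"
E → no match
F → match

B, C, F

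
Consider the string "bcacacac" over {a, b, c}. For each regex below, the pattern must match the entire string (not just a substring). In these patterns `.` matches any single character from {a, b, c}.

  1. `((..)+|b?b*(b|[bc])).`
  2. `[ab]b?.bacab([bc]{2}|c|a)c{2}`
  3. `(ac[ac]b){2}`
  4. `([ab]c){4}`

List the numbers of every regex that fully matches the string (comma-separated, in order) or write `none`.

4

1 → no match
2 → no match
3 → no match — must start with "ac"
4 → match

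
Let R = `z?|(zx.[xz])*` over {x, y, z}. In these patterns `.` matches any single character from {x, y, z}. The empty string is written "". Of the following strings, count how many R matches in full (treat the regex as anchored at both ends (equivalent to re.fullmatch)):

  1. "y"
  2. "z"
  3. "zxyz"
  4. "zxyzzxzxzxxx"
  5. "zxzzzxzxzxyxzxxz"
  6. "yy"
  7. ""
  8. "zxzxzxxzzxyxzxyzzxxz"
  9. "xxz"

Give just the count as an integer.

1 → no match
2 → match
3 → match
4 → match
5 → match
6 → no match
7 → match
8 → match
9 → no match
Total matched: 6

6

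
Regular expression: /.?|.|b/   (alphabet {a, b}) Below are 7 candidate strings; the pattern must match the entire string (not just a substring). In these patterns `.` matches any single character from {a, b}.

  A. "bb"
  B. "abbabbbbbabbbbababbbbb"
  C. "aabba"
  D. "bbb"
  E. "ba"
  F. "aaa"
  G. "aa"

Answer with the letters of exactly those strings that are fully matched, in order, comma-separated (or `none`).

A → no match
B → no match
C → no match
D → no match
E → no match
F → no match
G → no match

none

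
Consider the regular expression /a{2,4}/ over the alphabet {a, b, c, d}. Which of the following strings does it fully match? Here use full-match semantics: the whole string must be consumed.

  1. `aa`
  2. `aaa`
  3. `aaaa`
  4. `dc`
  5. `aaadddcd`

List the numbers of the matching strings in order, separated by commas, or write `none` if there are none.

1. `aa` → match
2. `aaa` → match
3. `aaaa` → match
4. `dc` → no match — must start with `a`
5. `aaadddcd` → no match — must end with `a`

1, 2, 3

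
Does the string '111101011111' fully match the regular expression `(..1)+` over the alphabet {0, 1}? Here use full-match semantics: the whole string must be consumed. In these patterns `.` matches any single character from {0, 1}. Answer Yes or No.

Yes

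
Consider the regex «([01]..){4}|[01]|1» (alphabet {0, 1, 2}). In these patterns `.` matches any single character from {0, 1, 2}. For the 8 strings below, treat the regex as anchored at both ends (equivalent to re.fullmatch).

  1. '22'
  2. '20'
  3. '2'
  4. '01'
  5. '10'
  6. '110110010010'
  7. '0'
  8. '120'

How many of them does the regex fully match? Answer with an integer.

1 → no match
2 → no match
3 → no match
4 → no match
5 → no match
6 → match
7 → match
8 → no match
Total matched: 2

2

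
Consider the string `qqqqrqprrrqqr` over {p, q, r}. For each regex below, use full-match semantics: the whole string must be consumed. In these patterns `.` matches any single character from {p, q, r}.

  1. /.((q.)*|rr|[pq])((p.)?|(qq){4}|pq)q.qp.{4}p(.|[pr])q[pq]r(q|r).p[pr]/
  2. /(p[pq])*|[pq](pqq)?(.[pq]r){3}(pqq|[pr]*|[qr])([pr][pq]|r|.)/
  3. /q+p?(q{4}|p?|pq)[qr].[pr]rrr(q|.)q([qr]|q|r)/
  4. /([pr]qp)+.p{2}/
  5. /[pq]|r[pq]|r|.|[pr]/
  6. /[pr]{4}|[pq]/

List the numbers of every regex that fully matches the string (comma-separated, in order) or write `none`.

3

1 → no match
2 → no match
3 → match
4 → no match — must end with `p`
5 → no match
6 → no match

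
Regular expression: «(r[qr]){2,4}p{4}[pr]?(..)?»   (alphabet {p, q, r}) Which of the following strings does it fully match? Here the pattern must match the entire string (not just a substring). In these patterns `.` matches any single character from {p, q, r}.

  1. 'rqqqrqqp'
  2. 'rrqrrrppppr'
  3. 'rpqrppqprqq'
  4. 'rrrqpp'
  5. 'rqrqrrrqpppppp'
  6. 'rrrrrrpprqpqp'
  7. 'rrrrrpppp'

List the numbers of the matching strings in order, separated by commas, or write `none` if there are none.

5

1. 'rqqqrqqp' → no match
2. 'rrqrrrppppr' → no match
3. 'rpqrppqprqq' → no match
4. 'rrrqpp' → no match
5 → match
6 → no match
7. 'rrrrrpppp' → no match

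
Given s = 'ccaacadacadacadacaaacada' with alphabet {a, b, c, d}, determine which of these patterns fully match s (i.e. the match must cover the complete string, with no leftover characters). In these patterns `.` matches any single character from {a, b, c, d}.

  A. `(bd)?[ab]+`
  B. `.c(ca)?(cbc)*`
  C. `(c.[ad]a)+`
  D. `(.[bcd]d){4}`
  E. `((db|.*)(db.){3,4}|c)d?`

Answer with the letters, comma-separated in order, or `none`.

A → no match
B → no match
C → match
D → no match — must end with 'd'
E → no match

C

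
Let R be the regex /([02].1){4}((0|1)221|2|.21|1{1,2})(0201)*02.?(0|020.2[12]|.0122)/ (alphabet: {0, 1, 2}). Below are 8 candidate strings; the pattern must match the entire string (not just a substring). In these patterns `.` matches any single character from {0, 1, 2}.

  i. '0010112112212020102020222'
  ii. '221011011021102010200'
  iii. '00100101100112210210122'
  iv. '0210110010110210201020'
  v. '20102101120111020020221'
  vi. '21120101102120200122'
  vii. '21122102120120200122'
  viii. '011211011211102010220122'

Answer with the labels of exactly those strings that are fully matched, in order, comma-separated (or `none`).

i → match
ii → match
iii → match
iv → match
v → match
vi → match
vii → match
viii → match

i, ii, iii, iv, v, vi, vii, viii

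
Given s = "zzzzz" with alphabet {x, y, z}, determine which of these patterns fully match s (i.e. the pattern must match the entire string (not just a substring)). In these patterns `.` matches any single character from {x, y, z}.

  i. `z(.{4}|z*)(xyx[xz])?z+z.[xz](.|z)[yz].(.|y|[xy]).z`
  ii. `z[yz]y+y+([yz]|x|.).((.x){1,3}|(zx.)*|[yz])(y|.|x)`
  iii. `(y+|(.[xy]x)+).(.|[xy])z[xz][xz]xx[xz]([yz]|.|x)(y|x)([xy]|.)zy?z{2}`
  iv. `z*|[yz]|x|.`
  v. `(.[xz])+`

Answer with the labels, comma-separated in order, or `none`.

i → no match
ii → no match
iii → no match
iv → match
v → no match

iv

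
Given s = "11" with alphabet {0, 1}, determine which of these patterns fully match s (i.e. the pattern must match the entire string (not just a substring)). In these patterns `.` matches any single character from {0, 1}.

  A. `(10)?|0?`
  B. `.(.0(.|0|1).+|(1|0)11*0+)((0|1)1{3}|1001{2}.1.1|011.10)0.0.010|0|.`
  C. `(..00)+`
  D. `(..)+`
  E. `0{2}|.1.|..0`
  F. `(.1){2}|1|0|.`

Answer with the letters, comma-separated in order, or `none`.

D

A → no match
B → no match
C → no match — must end with "00"
D → match
E → no match
F → no match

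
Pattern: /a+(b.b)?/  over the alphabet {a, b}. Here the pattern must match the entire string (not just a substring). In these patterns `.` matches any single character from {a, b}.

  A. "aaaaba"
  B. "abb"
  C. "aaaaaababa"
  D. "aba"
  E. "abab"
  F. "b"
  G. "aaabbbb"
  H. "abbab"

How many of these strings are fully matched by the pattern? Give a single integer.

1

A → no match
B → no match
C → no match
D → no match
E → match
F → no match — must start with "a"
G → no match
H → no match
Total matched: 1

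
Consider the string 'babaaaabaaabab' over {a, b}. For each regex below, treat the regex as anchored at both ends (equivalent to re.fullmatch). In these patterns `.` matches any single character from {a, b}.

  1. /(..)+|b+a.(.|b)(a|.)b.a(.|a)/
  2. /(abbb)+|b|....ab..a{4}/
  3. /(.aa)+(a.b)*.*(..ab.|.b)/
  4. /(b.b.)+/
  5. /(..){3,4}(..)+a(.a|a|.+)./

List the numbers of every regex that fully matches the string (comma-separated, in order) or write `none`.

1 → match
2 → no match
3 → no match
4 → no match
5 → match

1, 5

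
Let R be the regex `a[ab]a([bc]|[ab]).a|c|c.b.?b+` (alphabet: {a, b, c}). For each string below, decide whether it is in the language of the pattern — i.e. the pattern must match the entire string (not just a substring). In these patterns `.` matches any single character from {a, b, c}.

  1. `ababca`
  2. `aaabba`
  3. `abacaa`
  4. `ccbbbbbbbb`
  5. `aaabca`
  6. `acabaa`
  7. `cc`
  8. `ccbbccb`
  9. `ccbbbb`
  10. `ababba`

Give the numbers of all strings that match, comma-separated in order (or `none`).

1, 2, 3, 4, 5, 9, 10

1 → match
2 → match
3 → match
4 → match
5 → match
6 → no match
7 → no match
8 → no match
9 → match
10 → match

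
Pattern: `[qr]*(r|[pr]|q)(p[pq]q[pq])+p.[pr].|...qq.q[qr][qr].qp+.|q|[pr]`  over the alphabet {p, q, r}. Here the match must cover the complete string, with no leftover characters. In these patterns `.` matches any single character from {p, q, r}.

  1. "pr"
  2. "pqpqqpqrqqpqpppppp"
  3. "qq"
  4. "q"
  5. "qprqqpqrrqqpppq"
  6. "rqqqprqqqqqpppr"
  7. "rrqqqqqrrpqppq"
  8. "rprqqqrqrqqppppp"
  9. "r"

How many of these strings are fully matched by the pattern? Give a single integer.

4

1. "pr" → no match
2 → no match
3. "qq" → no match
4. "q" → match
5 → match
6 → no match
7 → match
8 → no match
9. "r" → match
Total matched: 4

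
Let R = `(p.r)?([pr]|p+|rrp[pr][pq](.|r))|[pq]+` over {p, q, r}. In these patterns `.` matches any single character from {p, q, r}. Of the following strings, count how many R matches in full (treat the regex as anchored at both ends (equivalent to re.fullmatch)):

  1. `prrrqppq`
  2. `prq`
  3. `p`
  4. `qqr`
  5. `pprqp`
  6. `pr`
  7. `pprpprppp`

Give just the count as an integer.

1

1. `prrrqppq` → no match
2. `prq` → no match
3. `p` → match
4. `qqr` → no match
5. `pprqp` → no match
6. `pr` → no match
7. `pprpprppp` → no match
Total matched: 1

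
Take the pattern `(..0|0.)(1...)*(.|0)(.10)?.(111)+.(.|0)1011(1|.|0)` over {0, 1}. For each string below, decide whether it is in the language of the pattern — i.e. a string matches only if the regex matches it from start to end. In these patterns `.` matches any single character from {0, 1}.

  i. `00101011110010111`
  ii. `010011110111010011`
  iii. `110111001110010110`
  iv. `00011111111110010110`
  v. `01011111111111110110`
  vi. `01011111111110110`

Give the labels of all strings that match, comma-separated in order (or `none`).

i → match
ii → no match
iii → match
iv → match
v → match
vi → match

i, iii, iv, v, vi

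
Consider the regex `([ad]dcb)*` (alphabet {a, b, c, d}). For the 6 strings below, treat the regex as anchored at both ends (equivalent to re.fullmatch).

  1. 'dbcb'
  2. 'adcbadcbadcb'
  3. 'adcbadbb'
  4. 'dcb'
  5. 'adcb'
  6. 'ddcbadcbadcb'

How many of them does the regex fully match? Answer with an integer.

1 → no match
2 → match
3 → no match
4 → no match
5 → match
6 → match
Total matched: 3

3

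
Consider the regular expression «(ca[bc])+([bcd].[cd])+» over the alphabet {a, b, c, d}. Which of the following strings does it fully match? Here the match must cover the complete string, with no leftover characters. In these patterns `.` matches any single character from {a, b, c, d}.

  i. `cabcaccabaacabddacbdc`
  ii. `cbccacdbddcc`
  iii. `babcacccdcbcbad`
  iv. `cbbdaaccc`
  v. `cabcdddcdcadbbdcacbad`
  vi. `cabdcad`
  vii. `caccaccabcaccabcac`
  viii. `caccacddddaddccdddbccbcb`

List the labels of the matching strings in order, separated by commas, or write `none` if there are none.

i → no match
ii. `cbccacdbddcc` → no match — must start with `ca`
iii → no match — must start with `ca`
iv. `cbbdaaccc` → no match — must start with `ca`
v → match
vi. `cabdcad` → no match
vii → match
viii → no match

v, vii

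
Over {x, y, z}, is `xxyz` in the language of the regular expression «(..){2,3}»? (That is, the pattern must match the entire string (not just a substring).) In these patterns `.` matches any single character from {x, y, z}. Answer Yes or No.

Yes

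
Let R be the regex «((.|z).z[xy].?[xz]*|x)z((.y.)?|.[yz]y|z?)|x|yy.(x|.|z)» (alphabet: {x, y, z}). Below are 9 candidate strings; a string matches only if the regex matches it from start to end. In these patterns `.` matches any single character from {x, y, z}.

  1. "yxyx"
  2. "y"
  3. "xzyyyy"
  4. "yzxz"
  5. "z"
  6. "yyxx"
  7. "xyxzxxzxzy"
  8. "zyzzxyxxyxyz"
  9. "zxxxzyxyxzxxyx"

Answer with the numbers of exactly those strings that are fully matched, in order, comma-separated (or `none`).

6

1 → no match
2 → no match
3 → no match
4 → no match
5 → no match
6 → match
7 → no match
8 → no match
9 → no match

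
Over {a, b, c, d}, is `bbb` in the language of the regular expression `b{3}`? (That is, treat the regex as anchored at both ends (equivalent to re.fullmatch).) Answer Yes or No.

Yes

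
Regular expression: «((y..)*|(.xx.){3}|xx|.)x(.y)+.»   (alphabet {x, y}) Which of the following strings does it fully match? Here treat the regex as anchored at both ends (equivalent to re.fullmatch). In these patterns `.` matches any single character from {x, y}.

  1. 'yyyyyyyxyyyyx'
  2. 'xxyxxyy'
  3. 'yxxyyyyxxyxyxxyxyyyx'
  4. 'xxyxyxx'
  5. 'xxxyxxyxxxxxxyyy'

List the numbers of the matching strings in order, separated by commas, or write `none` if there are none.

1 → no match
2 → no match
3 → match
4 → no match
5 → no match

3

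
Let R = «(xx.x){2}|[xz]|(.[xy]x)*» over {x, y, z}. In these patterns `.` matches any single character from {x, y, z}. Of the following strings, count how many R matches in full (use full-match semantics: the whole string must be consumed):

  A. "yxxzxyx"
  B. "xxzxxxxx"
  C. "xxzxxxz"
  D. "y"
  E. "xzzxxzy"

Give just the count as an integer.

A → no match
B → match
C → no match
D → no match
E → no match
Total matched: 1

1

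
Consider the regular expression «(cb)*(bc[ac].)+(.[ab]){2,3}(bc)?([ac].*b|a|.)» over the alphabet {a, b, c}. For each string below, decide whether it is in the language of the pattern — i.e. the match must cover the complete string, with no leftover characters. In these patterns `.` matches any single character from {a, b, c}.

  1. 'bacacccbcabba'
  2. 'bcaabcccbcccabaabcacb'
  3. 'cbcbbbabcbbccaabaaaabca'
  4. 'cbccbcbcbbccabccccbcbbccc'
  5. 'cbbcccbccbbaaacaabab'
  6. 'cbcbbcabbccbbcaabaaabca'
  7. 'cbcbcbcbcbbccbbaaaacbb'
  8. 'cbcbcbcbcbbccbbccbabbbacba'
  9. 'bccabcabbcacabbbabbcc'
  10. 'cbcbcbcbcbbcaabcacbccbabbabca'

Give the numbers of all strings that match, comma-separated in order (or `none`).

2, 5, 6, 7, 9, 10

1 → no match
2 → match
3 → no match
4 → no match
5 → match
6 → match
7 → match
8 → no match
9 → match
10 → match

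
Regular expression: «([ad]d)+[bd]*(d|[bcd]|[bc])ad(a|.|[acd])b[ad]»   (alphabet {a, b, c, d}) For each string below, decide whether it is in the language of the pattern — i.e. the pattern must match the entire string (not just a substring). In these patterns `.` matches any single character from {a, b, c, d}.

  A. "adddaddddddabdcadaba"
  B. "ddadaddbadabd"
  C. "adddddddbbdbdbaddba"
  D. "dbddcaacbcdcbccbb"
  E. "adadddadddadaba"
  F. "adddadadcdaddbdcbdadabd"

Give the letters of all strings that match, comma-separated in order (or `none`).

A → no match
B → match
C → match
D → no match
E → match
F → no match

B, C, E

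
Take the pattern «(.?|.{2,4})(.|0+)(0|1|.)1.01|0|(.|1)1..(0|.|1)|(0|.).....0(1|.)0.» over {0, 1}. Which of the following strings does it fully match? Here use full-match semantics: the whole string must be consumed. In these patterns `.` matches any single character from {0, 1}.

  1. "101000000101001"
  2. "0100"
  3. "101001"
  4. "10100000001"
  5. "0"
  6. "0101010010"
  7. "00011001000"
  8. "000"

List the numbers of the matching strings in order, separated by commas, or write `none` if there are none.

1 → no match
2. "0100" → no match
3. "101001" → match
4. "10100000001" → no match
5. "0" → match
6. "0101010010" → no match
7. "00011001000" → no match
8. "000" → no match

3, 5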